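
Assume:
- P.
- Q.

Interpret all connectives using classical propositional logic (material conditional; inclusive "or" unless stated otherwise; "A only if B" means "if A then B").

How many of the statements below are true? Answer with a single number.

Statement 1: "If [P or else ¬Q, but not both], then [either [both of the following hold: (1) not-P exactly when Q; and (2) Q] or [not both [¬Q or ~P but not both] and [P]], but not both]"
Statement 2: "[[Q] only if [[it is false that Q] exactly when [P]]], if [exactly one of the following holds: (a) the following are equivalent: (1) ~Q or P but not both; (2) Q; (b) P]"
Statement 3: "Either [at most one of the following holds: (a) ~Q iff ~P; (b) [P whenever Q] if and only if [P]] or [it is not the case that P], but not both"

2

Statement 1: In symbols: (P xor not Q) -> (((not P iff Q) and Q) xor ((not Q xor not P) nand P))

not Q = not True = False
P xor not Q = True xor False = True
not P = not True = False
not P iff Q = False iff True = False
(not P iff Q) and Q = False and True = False
not Q = not True = False
not P = not True = False
not Q xor not P = False xor False = False
(not Q xor not P) nand P = False nand True = True
((not P iff Q) and Q) xor ((not Q xor not P) nand P) = False xor True = True
(P xor not Q) -> (((not P iff Q) and Q) xor ((not Q xor not P) nand P)) = True -> True = True
So Statement 1 is true.

Statement 2: This is (((not Q xor P) iff Q) xor P) -> (Q -> (not Q iff P)).

not Q = not True = False
not Q xor P = False xor True = True
(not Q xor P) iff Q = True iff True = True
((not Q xor P) iff Q) xor P = True xor True = False
not Q = not True = False
not Q iff P = False iff True = False
Q -> (not Q iff P) = True -> False = False
(((not Q xor P) iff Q) xor P) -> (Q -> (not Q iff P)) = False -> False = True
Thus Statement 2 is true.

Statement 3: This is ((not Q iff not P) nand ((Q -> P) iff P)) xor not P.

not Q = not True = False
not P = not True = False
not Q iff not P = False iff False = True
Q -> P = True -> True = True
(Q -> P) iff P = True iff True = True
(not Q iff not P) nand ((Q -> P) iff P) = True nand True = False
not P = not True = False
((not Q iff not P) nand ((Q -> P) iff P)) xor not P = False xor False = False
Hence Statement 3 is false.

Count: 2.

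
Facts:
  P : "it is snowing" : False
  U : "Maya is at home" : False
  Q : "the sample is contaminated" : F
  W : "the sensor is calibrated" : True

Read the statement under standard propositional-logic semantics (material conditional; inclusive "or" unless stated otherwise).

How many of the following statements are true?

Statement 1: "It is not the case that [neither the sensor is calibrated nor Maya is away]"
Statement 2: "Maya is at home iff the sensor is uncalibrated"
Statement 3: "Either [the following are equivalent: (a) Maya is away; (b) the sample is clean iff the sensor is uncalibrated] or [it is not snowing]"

3

Statement 1: This is ¬(W ↓ ¬U).

¬U = ¬F = T
W ↓ ¬U = T ↓ T = F
¬(W ↓ ¬U) = ¬F = T
So Statement 1 is true.

Statement 2: Formalization: U ↔ ¬W

¬W = ¬T = F
U ↔ ¬W = F ↔ F = T
Thus Statement 2 is true.

Statement 3: This is (¬U ↔ (¬Q ↔ ¬W)) ∨ ¬P.

¬U = ¬F = T
¬Q = ¬F = T
¬W = ¬T = F
¬Q ↔ ¬W = T ↔ F = F
¬U ↔ (¬Q ↔ ¬W) = T ↔ F = F
¬P = ¬F = T
(¬U ↔ (¬Q ↔ ¬W)) ∨ ¬P = F ∨ T = T
Thus Statement 3 is true.

3 of the 3 statements are true (Statement 1, Statement 2, Statement 3).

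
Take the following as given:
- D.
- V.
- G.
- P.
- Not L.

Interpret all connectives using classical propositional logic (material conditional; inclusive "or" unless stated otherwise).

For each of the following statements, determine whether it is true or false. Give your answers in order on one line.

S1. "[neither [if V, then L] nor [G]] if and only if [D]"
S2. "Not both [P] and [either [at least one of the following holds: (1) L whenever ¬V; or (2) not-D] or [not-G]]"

S1 False; S2 False

S1: This is ((V → L) ↓ G) ↔ D.

V → L = T → F = F
(V → L) ↓ G = F ↓ T = F
((V → L) ↓ G) ↔ D = F ↔ T = F
Hence S1 is false.

S2: Formalization: P ↑ (((¬V → L) ∨ ¬D) ∨ ¬G)

¬V = ¬T = F
¬V → L = F → F = T
¬D = ¬T = F
(¬V → L) ∨ ¬D = T ∨ F = T
¬G = ¬T = F
((¬V → L) ∨ ¬D) ∨ ¬G = T ∨ F = T
P ↑ (((¬V → L) ∨ ¬D) ∨ ¬G) = T ↑ T = F
Hence S2 is false.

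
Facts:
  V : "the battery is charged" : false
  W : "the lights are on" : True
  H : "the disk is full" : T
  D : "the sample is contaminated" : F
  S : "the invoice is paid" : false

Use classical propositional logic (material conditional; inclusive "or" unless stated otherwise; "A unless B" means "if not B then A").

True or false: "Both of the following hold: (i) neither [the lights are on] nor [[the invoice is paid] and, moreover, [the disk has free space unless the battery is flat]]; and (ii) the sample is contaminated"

false

Parsed as (W nor (S & (~H | ~V))) & D

~H = ~T = F
~V = ~F = T
~H | ~V = F | T = T
S & (~H | ~V) = F & T = F
W nor (S & (~H | ~V)) = T nor F = F
(W nor (S & (~H | ~V))) & D = F & F = F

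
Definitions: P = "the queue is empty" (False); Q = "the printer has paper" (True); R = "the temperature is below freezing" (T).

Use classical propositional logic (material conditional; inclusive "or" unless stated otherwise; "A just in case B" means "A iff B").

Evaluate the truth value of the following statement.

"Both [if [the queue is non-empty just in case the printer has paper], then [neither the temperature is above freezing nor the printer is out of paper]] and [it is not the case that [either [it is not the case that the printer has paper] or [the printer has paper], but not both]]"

Values: P=False, Q=True, R=True.
Formalization: ((not P iff Q) -> (not R nor not Q)) and not (not Q xor Q)

not P = not False = True
not P iff Q = True iff True = True
not R = not True = False
not Q = not True = False
not R nor not Q = False nor False = True
(not P iff Q) -> (not R nor not Q) = True -> True = True
not Q = not True = False
not Q xor Q = False xor True = True
not (not Q xor Q) = not True = False
((not P iff Q) -> (not R nor not Q)) and not (not Q xor Q) = True and False = False

The statement is false.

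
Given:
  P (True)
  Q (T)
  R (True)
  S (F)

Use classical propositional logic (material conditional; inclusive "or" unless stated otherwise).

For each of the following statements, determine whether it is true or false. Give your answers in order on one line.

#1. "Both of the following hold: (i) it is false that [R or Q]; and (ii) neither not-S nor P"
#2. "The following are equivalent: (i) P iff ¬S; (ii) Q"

#1: This is not (R or Q) and (not S nor P).

R or Q = True or True = True
not (R or Q) = not True = False
not S = not False = True
not S nor P = True nor True = False
not (R or Q) and (not S nor P) = False and False = False
Hence #1 is false.

#2: Formalization: (P iff not S) iff Q

not S = not False = True
P iff not S = True iff True = True
(P iff not S) iff Q = True iff True = True
So #2 is true.

#1 False / #2 True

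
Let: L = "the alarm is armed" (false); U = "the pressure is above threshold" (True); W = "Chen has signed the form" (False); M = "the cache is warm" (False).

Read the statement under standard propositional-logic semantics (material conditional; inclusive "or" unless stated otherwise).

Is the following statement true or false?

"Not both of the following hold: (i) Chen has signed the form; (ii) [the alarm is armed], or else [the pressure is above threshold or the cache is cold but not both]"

Parsed as W ↑ (L ∨ (U ⊕ ¬M))

¬M = ¬F = T
U ⊕ ¬M = T ⊕ T = F
L ∨ (U ⊕ ¬M) = F ∨ F = F
W ↑ (L ∨ (U ⊕ ¬M)) = F ↑ F = T

true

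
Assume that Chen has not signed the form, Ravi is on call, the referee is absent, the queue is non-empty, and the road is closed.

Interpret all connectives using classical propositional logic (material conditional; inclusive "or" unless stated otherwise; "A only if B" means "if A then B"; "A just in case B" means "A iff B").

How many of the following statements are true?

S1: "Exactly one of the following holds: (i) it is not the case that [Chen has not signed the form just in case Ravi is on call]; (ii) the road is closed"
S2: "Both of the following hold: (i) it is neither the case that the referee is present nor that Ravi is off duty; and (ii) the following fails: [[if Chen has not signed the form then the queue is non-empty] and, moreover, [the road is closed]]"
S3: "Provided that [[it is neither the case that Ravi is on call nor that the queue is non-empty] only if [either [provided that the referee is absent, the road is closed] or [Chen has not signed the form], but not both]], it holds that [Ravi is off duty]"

Let P = "Chen has signed the form" (False), Q = "Ravi is on call" (True), U = "the road is closed" (True), R = "the referee is present" (False), S = "the queue is empty" (False).

S1: Formalization: not (not P iff Q) xor U

not P = not False = True
not P iff Q = True iff True = True
not (not P iff Q) = not True = False
not (not P iff Q) xor U = False xor True = True
Hence S1 is true.

S2: This is (R nor not Q) and not ((not P -> not S) and U).

not Q = not True = False
R nor not Q = False nor False = True
not P = not False = True
not S = not False = True
not P -> not S = True -> True = True
(not P -> not S) and U = True and True = True
not ((not P -> not S) and U) = not True = False
(R nor not Q) and not ((not P -> not S) and U) = True and False = False
Thus S2 is false.

S3: This is ((Q nor not S) -> ((not R -> U) xor not P)) -> not Q.

not S = not False = True
Q nor not S = True nor True = False
not R = not False = True
not R -> U = True -> True = True
not P = not False = True
(not R -> U) xor not P = True xor True = False
(Q nor not S) -> ((not R -> U) xor not P) = False -> False = True
not Q = not True = False
((Q nor not S) -> ((not R -> U) xor not P)) -> not Q = True -> False = False
Thus S3 is false.

True statements: 1 (S1).

1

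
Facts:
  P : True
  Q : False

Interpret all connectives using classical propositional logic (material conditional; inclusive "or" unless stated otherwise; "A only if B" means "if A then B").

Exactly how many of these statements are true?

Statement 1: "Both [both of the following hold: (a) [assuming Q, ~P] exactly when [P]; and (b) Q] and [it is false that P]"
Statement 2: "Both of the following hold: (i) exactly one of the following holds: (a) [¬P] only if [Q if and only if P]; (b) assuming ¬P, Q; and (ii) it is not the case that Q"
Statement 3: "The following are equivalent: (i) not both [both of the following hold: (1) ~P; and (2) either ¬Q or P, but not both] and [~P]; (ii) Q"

0

Statement 1: In symbols: (((Q → ¬P) ↔ P) ∧ Q) ∧ ¬P

¬P = ¬T = F
Q → ¬P = F → F = T
(Q → ¬P) ↔ P = T ↔ T = T
((Q → ¬P) ↔ P) ∧ Q = T ∧ F = F
¬P = ¬T = F
(((Q → ¬P) ↔ P) ∧ Q) ∧ ¬P = F ∧ F = F
So Statement 1 is false.

Statement 2: Formalization: ((¬P → (Q ↔ P)) ⊕ (¬P → Q)) ∧ ¬Q

¬P = ¬T = F
Q ↔ P = F ↔ T = F
¬P → (Q ↔ P) = F → F = T
¬P = ¬T = F
¬P → Q = F → F = T
(¬P → (Q ↔ P)) ⊕ (¬P → Q) = T ⊕ T = F
¬Q = ¬F = T
((¬P → (Q ↔ P)) ⊕ (¬P → Q)) ∧ ¬Q = F ∧ T = F
Thus Statement 2 is false.

Statement 3: Parsed as ((¬P ∧ (¬Q ⊕ P)) ↑ ¬P) ↔ Q

¬P = ¬T = F
¬Q = ¬F = T
¬Q ⊕ P = T ⊕ T = F
¬P ∧ (¬Q ⊕ P) = F ∧ F = F
¬P = ¬T = F
(¬P ∧ (¬Q ⊕ P)) ↑ ¬P = F ↑ F = T
((¬P ∧ (¬Q ⊕ P)) ↑ ¬P) ↔ Q = T ↔ F = F
Hence Statement 3 is false.

0 of the 3 statements are true (none).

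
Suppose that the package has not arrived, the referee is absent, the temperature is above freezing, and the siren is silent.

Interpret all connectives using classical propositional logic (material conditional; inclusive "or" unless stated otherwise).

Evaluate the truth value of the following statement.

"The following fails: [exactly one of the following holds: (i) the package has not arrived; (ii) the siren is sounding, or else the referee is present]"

The statement is false.

Let D = "the package has arrived" (F), N = "the siren is sounding" (F), U = "the referee is present" (F).
Parsed as ~(~D xor (N | U))

~D = ~F = T
N | U = F | F = F
~D xor (N | U) = T xor F = T
~(~D xor (N | U)) = ~T = F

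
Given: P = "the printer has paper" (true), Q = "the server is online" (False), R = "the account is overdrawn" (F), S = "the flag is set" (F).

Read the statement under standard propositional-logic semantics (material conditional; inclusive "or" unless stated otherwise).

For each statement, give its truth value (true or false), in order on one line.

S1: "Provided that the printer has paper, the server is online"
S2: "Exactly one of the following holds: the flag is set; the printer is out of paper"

S1: In symbols: P → Q

P → Q = T → F = F
Thus S1 is false.

S2: Formalization: S ⊕ ¬P

¬P = ¬T = F
S ⊕ ¬P = F ⊕ F = F
So S2 is false.

S1 F / S2 F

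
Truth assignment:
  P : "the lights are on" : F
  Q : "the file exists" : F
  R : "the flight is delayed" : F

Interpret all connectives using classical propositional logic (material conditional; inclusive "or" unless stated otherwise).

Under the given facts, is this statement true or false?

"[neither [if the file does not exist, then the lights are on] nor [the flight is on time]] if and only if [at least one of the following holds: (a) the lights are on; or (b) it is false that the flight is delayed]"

False.

In symbols: ((¬Q → P) ↓ ¬R) ↔ (P ∨ ¬R)

¬Q = ¬F = T
¬Q → P = T → F = F
¬R = ¬F = T
(¬Q → P) ↓ ¬R = F ↓ T = F
¬R = ¬F = T
P ∨ ¬R = F ∨ T = T
((¬Q → P) ↓ ¬R) ↔ (P ∨ ¬R) = F ↔ T = F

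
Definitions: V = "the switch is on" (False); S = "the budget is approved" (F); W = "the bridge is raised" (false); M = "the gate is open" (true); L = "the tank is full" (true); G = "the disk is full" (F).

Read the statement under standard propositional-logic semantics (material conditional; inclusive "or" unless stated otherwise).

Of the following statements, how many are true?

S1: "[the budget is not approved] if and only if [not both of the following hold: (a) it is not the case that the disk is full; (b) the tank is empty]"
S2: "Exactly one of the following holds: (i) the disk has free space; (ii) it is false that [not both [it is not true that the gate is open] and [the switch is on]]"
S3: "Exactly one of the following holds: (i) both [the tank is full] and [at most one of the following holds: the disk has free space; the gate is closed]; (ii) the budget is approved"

S1: Formalization: ~S <-> (~G nand ~L)

~S = ~F = T
~G = ~F = T
~L = ~T = F
~G nand ~L = T nand F = T
~S <-> (~G nand ~L) = T <-> T = T
Hence S1 is true.

S2: In symbols: ~G xor ~(~M nand V)

~G = ~F = T
~M = ~T = F
~M nand V = F nand F = T
~(~M nand V) = ~T = F
~G xor ~(~M nand V) = T xor F = T
So S2 is true.

S3: This is (L & (~G nand ~M)) xor S.

~G = ~F = T
~M = ~T = F
~G nand ~M = T nand F = T
L & (~G nand ~M) = T & T = T
(L & (~G nand ~M)) xor S = T xor F = T
Thus S3 is true.

Count: 3.

3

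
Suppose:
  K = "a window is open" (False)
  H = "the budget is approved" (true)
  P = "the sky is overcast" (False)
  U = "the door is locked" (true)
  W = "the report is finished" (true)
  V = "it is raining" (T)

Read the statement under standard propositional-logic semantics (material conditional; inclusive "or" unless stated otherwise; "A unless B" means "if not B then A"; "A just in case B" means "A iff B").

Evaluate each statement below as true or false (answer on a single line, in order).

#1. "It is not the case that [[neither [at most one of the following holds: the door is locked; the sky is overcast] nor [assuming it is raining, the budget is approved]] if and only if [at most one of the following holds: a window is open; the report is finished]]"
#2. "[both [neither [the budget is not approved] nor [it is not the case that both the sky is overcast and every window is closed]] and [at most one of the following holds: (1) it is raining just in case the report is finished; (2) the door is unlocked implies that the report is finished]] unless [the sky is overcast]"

#1: This is ¬(((U ↑ P) ↓ (V → H)) ↔ (K ↑ W)).

U ↑ P = T ↑ F = T
V → H = T → T = T
(U ↑ P) ↓ (V → H) = T ↓ T = F
K ↑ W = F ↑ T = T
((U ↑ P) ↓ (V → H)) ↔ (K ↑ W) = F ↔ T = F
¬(((U ↑ P) ↓ (V → H)) ↔ (K ↑ W)) = ¬F = T
Hence #1 is true.

#2: Parsed as ((¬H ↓ (P ↑ ¬K)) ∧ ((V ↔ W) ↑ (¬U → W))) ∨ P

¬H = ¬T = F
¬K = ¬F = T
P ↑ ¬K = F ↑ T = T
¬H ↓ (P ↑ ¬K) = F ↓ T = F
V ↔ W = T ↔ T = T
¬U = ¬T = F
¬U → W = F → T = T
(V ↔ W) ↑ (¬U → W) = T ↑ T = F
(¬H ↓ (P ↑ ¬K)) ∧ ((V ↔ W) ↑ (¬U → W)) = F ∧ F = F
((¬H ↓ (P ↑ ¬K)) ∧ ((V ↔ W) ↑ (¬U → W))) ∨ P = F ∨ F = F
Thus #2 is false.

#1 true; #2 false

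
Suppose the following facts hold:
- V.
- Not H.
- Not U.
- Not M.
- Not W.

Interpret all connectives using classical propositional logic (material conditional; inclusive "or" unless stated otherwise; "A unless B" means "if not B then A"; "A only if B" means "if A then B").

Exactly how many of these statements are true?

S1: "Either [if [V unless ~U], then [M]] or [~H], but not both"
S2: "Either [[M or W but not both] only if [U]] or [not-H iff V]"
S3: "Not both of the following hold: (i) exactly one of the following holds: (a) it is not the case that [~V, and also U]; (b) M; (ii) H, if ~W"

S1: Formalization: ((V or not U) -> M) xor not H

not U = not False = True
V or not U = True or True = True
(V or not U) -> M = True -> False = False
not H = not False = True
((V or not U) -> M) xor not H = False xor True = True
Hence S1 is true.

S2: In symbols: ((M xor W) -> U) or (not H iff V)

M xor W = False xor False = False
(M xor W) -> U = False -> False = True
not H = not False = True
not H iff V = True iff True = True
((M xor W) -> U) or (not H iff V) = True or True = True
Hence S2 is true.

S3: In symbols: (not (not V and U) xor M) nand (not W -> H)

not V = not True = False
not V and U = False and False = False
not (not V and U) = not False = True
not (not V and U) xor M = True xor False = True
not W = not False = True
not W -> H = True -> False = False
(not (not V and U) xor M) nand (not W -> H) = True nand False = True
Thus S3 is true.

True statements: 3.

3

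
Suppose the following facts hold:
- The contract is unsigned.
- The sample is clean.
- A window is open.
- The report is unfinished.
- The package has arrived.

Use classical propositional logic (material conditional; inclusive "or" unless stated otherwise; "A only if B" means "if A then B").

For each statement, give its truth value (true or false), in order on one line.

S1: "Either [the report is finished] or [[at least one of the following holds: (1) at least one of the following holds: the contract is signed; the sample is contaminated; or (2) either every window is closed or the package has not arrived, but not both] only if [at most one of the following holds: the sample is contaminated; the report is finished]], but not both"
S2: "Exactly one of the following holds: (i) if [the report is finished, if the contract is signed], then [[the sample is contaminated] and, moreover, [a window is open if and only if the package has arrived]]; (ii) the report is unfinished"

S1 T; S2 T

Let Q = "the report is finished" (False), N = "the contract is signed" (False), W = "the sample is contaminated" (False), K = "a window is open" (True), R = "the package has arrived" (True).

S1: This is Q xor (((N or W) or (not K xor not R)) -> (W nand Q)).

N or W = False or False = False
not K = not True = False
not R = not True = False
not K xor not R = False xor False = False
(N or W) or (not K xor not R) = False or False = False
W nand Q = False nand False = True
((N or W) or (not K xor not R)) -> (W nand Q) = False -> True = True
Q xor (((N or W) or (not K xor not R)) -> (W nand Q)) = False xor True = True
Hence S1 is true.

S2: Formalization: ((N -> Q) -> (W and (K iff R))) xor not Q

N -> Q = False -> False = True
K iff R = True iff True = True
W and (K iff R) = False and True = False
(N -> Q) -> (W and (K iff R)) = True -> False = False
not Q = not False = True
((N -> Q) -> (W and (K iff R))) xor not Q = False xor True = True
So S2 is true.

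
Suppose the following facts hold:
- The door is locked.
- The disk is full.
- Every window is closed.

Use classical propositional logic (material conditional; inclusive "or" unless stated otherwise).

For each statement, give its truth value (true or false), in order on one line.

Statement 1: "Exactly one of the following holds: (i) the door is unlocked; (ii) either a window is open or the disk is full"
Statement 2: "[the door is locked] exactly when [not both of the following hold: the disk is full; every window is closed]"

Let P = "the door is locked" (T), R = "a window is open" (F), Q = "the disk is full" (T).

Statement 1: Parsed as ~P xor (R | Q)

~P = ~T = F
R | Q = F | T = T
~P xor (R | Q) = F xor T = T
So Statement 1 is true.

Statement 2: Formalization: P <-> (Q nand ~R)

~R = ~F = T
Q nand ~R = T nand T = F
P <-> (Q nand ~R) = T <-> F = F
Thus Statement 2 is false.

Statement 1 True; Statement 2 False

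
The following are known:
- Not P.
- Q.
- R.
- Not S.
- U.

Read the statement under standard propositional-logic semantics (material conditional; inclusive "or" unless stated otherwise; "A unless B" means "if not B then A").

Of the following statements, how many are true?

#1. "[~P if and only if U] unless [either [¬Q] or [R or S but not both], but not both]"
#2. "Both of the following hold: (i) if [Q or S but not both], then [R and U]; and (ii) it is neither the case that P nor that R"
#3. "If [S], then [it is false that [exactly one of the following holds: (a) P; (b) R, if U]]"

#1: Parsed as (~P <-> U) | (~Q xor (R xor S))

~P = ~F = T
~P <-> U = T <-> T = T
~Q = ~T = F
R xor S = T xor F = T
~Q xor (R xor S) = F xor T = T
(~P <-> U) | (~Q xor (R xor S)) = T | T = T
Thus #1 is true.

#2: Parsed as ((Q xor S) -> (R & U)) & (P nor R)

Q xor S = T xor F = T
R & U = T & T = T
(Q xor S) -> (R & U) = T -> T = T
P nor R = F nor T = F
((Q xor S) -> (R & U)) & (P nor R) = T & F = F
Thus #2 is false.

#3: This is S -> ~(P xor (U -> R)).

U -> R = T -> T = T
P xor (U -> R) = F xor T = T
~(P xor (U -> R)) = ~T = F
S -> ~(P xor (U -> R)) = F -> F = T
Hence #3 is true.

2 of the 3 statements are true.

2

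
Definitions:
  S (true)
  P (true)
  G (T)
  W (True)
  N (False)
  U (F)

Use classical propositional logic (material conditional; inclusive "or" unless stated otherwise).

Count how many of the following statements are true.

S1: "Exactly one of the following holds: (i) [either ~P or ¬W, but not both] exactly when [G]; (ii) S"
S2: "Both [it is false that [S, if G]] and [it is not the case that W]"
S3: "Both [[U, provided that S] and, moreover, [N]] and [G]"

1

S1: Formalization: ((not P xor not W) iff G) xor S

not P = not True = False
not W = not True = False
not P xor not W = False xor False = False
(not P xor not W) iff G = False iff True = False
((not P xor not W) iff G) xor S = False xor True = True
Hence S1 is true.

S2: Parsed as not (G -> S) and not W

G -> S = True -> True = True
not (G -> S) = not True = False
not W = not True = False
not (G -> S) and not W = False and False = False
So S2 is false.

S3: Parsed as ((S -> U) and N) and G

S -> U = True -> False = False
(S -> U) and N = False and False = False
((S -> U) and N) and G = False and True = False
So S3 is false.

1 of the 3 statements is true (S1).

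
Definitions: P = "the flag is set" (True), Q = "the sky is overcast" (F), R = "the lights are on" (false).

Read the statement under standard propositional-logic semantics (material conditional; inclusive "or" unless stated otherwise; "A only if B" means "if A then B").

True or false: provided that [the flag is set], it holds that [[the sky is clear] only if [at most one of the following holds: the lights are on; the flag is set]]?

The statement is true.

This is P -> (~Q -> (R nand P)).

~Q = ~F = T
R nand P = F nand T = T
~Q -> (R nand P) = T -> T = T
P -> (~Q -> (R nand P)) = T -> T = T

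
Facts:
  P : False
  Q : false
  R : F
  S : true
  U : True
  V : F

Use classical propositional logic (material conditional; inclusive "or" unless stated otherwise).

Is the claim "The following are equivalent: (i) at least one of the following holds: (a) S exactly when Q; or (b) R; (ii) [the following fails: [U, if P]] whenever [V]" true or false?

This is ((S <-> Q) | R) <-> (V -> ~(P -> U)).

S <-> Q = T <-> F = F
(S <-> Q) | R = F | F = F
P -> U = F -> T = T
~(P -> U) = ~T = F
V -> ~(P -> U) = F -> F = T
((S <-> Q) | R) <-> (V -> ~(P -> U)) = F <-> T = F

False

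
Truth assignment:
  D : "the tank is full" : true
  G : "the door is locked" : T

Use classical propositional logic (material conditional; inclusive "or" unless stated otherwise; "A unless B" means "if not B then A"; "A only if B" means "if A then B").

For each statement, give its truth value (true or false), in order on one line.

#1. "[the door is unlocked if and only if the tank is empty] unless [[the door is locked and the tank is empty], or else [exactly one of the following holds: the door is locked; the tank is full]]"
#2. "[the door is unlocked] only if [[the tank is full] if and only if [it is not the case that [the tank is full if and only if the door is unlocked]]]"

#1 T / #2 T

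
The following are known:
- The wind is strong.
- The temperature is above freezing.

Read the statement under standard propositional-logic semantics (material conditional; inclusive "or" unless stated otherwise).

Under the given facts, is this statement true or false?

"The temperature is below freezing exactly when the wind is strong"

The statement is false.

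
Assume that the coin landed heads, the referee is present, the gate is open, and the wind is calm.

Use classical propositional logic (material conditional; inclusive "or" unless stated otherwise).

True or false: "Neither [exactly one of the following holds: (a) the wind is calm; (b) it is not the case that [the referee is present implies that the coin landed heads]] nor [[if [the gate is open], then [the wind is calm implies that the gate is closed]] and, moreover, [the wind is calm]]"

Let S = "the wind is strong" (False), Q = "the referee is present" (True), P = "the coin landed heads" (True), R = "the gate is open" (True).
In symbols: (not S xor not (Q -> P)) nor ((R -> (not S -> not R)) and not S)

not S = not False = True
Q -> P = True -> True = True
not (Q -> P) = not True = False
not S xor not (Q -> P) = True xor False = True
not S = not False = True
not R = not True = False
not S -> not R = True -> False = False
R -> (not S -> not R) = True -> False = False
not S = not False = True
(R -> (not S -> not R)) and not S = False and True = False
(not S xor not (Q -> P)) nor ((R -> (not S -> not R)) and not S) = True nor False = False

False.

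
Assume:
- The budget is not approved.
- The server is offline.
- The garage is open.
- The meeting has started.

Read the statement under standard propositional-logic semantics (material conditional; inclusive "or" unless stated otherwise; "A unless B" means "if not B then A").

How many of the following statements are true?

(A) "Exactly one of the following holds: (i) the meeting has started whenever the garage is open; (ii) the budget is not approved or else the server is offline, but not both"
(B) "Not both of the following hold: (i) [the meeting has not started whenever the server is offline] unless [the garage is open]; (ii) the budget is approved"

Let R = "the garage is closed" (False), S = "the meeting has started" (True), P = "the budget is approved" (False), Q = "the server is online" (False).

(A): Formalization: (not R -> S) xor (not P xor not Q)

not R = not False = True
not R -> S = True -> True = True
not P = not False = True
not Q = not False = True
not P xor not Q = True xor True = False
(not R -> S) xor (not P xor not Q) = True xor False = True
So (A) is true.

(B): This is ((not Q -> not S) or not R) nand P.

not Q = not False = True
not S = not True = False
not Q -> not S = True -> False = False
not R = not False = True
(not Q -> not S) or not R = False or True = True
((not Q -> not S) or not R) nand P = True nand False = True
Hence (B) is true.

Count: 2.

2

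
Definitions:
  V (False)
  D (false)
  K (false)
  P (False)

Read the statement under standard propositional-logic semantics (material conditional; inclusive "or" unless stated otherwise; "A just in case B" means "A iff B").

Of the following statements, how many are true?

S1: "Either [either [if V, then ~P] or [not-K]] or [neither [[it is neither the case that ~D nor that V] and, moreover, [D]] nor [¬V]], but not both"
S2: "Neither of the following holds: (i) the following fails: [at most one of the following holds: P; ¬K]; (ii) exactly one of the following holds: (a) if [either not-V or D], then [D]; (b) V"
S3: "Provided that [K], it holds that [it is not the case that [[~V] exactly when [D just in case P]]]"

3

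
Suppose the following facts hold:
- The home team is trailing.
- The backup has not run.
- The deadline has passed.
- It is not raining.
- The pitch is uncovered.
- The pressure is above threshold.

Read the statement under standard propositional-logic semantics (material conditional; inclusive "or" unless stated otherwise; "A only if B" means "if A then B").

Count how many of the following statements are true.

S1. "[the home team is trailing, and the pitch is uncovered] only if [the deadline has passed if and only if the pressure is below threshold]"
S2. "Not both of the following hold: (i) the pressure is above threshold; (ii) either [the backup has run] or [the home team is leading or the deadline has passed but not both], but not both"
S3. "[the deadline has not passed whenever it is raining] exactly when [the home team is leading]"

Let P = "the home team is leading" (False), U = "the pitch is covered" (False), R = "the deadline has passed" (True), V = "the pressure is above threshold" (True), Q = "the backup has run" (False), S = "it is raining" (False).

S1: Parsed as (not P and not U) -> (R iff not V)

not P = not False = True
not U = not False = True
not P and not U = True and True = True
not V = not True = False
R iff not V = True iff False = False
(not P and not U) -> (R iff not V) = True -> False = False
So S1 is false.

S2: Parsed as V nand (Q xor (P xor R))

P xor R = False xor True = True
Q xor (P xor R) = False xor True = True
V nand (Q xor (P xor R)) = True nand True = False
So S2 is false.

S3: Parsed as (S -> not R) iff P

not R = not True = False
S -> not R = False -> False = True
(S -> not R) iff P = True iff False = False
Hence S3 is false.

True statements: 0 (none).

0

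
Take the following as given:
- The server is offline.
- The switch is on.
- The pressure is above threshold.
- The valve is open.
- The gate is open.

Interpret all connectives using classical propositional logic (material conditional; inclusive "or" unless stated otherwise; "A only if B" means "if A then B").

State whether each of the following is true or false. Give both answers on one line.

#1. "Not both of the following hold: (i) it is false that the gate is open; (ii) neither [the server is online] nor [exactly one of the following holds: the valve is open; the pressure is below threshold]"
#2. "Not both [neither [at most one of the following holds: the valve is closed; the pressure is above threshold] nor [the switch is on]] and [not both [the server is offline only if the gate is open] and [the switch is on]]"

Let N = "the gate is open" (T), W = "the server is online" (F), U = "the valve is open" (T), S = "the pressure is above threshold" (T), G = "the switch is on" (T).

#1: Formalization: ~N nand (W nor (U xor ~S))

~N = ~T = F
~S = ~T = F
U xor ~S = T xor F = T
W nor (U xor ~S) = F nor T = F
~N nand (W nor (U xor ~S)) = F nand F = T
Hence #1 is true.

#2: In symbols: ((~U nand S) nor G) nand ((~W -> N) nand G)

~U = ~T = F
~U nand S = F nand T = T
(~U nand S) nor G = T nor T = F
~W = ~F = T
~W -> N = T -> T = T
(~W -> N) nand G = T nand T = F
((~U nand S) nor G) nand ((~W -> N) nand G) = F nand F = T
Hence #2 is true.

#1 True, #2 True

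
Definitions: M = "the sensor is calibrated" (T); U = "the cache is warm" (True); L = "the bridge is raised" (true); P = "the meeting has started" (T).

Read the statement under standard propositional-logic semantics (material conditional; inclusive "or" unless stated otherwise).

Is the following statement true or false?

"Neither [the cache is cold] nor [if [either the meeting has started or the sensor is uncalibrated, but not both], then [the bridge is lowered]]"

True

In symbols: ~U nor ((P xor ~M) -> ~L)

~U = ~T = F
~M = ~T = F
P xor ~M = T xor F = T
~L = ~T = F
(P xor ~M) -> ~L = T -> F = F
~U nor ((P xor ~M) -> ~L) = F nor F = T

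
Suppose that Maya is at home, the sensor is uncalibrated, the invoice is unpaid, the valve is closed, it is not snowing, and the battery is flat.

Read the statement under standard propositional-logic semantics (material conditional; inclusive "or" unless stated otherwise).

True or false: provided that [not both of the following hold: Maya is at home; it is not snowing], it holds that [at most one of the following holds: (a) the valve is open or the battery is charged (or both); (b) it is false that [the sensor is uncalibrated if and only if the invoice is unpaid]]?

Let P = "Maya is at home" (T), U = "it is snowing" (F), S = "the valve is open" (F), V = "the battery is charged" (F), Q = "the sensor is calibrated" (F), R = "the invoice is paid" (F).
In symbols: (P nand ~U) -> ((S | V) nand ~(~Q <-> ~R))

~U = ~F = T
P nand ~U = T nand T = F
S | V = F | F = F
~Q = ~F = T
~R = ~F = T
~Q <-> ~R = T <-> T = T
~(~Q <-> ~R) = ~T = F
(S | V) nand ~(~Q <-> ~R) = F nand F = T
(P nand ~U) -> ((S | V) nand ~(~Q <-> ~R)) = F -> T = T

True.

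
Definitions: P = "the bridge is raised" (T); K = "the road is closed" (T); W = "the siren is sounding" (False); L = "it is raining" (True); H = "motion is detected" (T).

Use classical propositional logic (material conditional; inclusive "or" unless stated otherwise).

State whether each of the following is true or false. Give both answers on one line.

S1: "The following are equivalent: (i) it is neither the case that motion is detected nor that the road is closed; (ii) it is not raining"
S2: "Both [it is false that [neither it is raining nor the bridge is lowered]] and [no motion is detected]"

S1 T, S2 F

S1: Parsed as (H nor K) iff not L

H nor K = True nor True = False
not L = not True = False
(H nor K) iff not L = False iff False = True
Hence S1 is true.

S2: Parsed as not (L nor not P) and not H

not P = not True = False
L nor not P = True nor False = False
not (L nor not P) = not False = True
not H = not True = False
not (L nor not P) and not H = True and False = False
So S2 is false.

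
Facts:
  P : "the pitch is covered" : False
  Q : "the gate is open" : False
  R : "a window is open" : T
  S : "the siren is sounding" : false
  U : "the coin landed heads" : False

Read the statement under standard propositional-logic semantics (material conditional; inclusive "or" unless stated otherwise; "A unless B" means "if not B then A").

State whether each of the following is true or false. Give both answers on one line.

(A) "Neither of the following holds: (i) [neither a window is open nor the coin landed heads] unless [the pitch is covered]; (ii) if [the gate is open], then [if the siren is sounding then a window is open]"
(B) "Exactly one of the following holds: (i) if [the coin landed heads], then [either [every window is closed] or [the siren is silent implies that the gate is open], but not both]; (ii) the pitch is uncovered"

(A) False; (B) False

(A): In symbols: ((R ↓ U) ∨ P) ↓ (Q → (S → R))

R ↓ U = T ↓ F = F
(R ↓ U) ∨ P = F ∨ F = F
S → R = F → T = T
Q → (S → R) = F → T = T
((R ↓ U) ∨ P) ↓ (Q → (S → R)) = F ↓ T = F
Hence (A) is false.

(B): In symbols: (U → (¬R ⊕ (¬S → Q))) ⊕ ¬P

¬R = ¬T = F
¬S = ¬F = T
¬S → Q = T → F = F
¬R ⊕ (¬S → Q) = F ⊕ F = F
U → (¬R ⊕ (¬S → Q)) = F → F = T
¬P = ¬F = T
(U → (¬R ⊕ (¬S → Q))) ⊕ ¬P = T ⊕ T = F
So (B) is false.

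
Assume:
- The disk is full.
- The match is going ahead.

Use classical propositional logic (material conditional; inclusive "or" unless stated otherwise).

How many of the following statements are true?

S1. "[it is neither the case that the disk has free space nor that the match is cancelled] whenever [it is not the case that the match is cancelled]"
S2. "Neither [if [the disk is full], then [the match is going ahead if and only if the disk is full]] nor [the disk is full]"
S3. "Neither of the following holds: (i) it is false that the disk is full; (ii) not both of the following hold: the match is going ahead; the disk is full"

Let Q = "the match is cancelled" (F), P = "the disk is full" (T).

S1: In symbols: ~Q -> (~P nor Q)

~Q = ~F = T
~P = ~T = F
~P nor Q = F nor F = T
~Q -> (~P nor Q) = T -> T = T
Hence S1 is true.

S2: Formalization: (P -> (~Q <-> P)) nor P

~Q = ~F = T
~Q <-> P = T <-> T = T
P -> (~Q <-> P) = T -> T = T
(P -> (~Q <-> P)) nor P = T nor T = F
Thus S2 is false.

S3: Parsed as ~P nor (~Q nand P)

~P = ~T = F
~Q = ~F = T
~Q nand P = T nand T = F
~P nor (~Q nand P) = F nor F = T
Thus S3 is true.

2 of the 3 statements are true (S1, S3).

2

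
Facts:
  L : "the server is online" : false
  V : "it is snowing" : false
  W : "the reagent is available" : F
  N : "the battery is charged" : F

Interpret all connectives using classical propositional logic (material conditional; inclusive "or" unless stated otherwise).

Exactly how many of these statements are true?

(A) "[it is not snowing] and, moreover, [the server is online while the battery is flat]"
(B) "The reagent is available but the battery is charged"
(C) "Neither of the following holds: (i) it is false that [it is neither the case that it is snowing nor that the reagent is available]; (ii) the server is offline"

0

(A): Formalization: ¬V ∧ (L ∧ ¬N)

¬V = ¬F = T
¬N = ¬F = T
L ∧ ¬N = F ∧ T = F
¬V ∧ (L ∧ ¬N) = T ∧ F = F
Thus (A) is false.

(B): Parsed as W ∧ N

W ∧ N = F ∧ F = F
Thus (B) is false.

(C): This is ¬(V ↓ W) ↓ ¬L.

V ↓ W = F ↓ F = T
¬(V ↓ W) = ¬T = F
¬L = ¬F = T
¬(V ↓ W) ↓ ¬L = F ↓ T = F
So (C) is false.

0 of the 3 statements are true (none).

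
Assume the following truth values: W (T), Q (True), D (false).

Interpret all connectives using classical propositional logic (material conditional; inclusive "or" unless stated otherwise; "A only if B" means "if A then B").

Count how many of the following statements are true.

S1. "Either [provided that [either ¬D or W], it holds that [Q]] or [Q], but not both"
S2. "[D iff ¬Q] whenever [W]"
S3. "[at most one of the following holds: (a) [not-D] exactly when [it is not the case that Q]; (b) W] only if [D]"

S1: Parsed as ((¬D ∨ W) → Q) ⊕ Q

¬D = ¬F = T
¬D ∨ W = T ∨ T = T
(¬D ∨ W) → Q = T → T = T
((¬D ∨ W) → Q) ⊕ Q = T ⊕ T = F
Hence S1 is false.

S2: Parsed as W → (D ↔ ¬Q)

¬Q = ¬T = F
D ↔ ¬Q = F ↔ F = T
W → (D ↔ ¬Q) = T → T = T
Hence S2 is true.

S3: Formalization: ((¬D ↔ ¬Q) ↑ W) → D

¬D = ¬F = T
¬Q = ¬T = F
¬D ↔ ¬Q = T ↔ F = F
(¬D ↔ ¬Q) ↑ W = F ↑ T = T
((¬D ↔ ¬Q) ↑ W) → D = T → F = F
So S3 is false.

True statements: 1 (S2).

1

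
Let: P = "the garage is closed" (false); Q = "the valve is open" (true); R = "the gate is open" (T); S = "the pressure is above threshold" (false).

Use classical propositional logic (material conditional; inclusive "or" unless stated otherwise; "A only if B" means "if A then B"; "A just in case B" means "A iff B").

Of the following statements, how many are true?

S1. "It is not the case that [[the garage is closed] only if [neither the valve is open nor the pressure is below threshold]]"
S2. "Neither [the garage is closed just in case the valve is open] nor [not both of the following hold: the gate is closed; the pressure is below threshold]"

S1: In symbols: ¬(P → (Q ↓ ¬S))

¬S = ¬F = T
Q ↓ ¬S = T ↓ T = F
P → (Q ↓ ¬S) = F → F = T
¬(P → (Q ↓ ¬S)) = ¬T = F
Thus S1 is false.

S2: Formalization: (P ↔ Q) ↓ (¬R ↑ ¬S)

P ↔ Q = F ↔ T = F
¬R = ¬T = F
¬S = ¬F = T
¬R ↑ ¬S = F ↑ T = T
(P ↔ Q) ↓ (¬R ↑ ¬S) = F ↓ T = F
So S2 is false.

Count: 0.

0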